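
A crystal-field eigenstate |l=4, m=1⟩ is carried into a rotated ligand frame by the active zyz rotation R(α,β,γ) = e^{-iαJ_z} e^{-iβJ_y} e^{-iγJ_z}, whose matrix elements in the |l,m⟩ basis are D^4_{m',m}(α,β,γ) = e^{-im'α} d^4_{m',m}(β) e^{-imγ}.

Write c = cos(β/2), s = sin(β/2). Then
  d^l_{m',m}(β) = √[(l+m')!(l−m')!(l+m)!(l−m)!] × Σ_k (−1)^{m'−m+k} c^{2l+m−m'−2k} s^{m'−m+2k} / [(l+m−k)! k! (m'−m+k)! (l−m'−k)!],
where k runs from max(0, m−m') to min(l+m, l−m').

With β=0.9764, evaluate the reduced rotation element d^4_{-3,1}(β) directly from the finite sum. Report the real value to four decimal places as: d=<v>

d=0.3236

d^4_{-3,1}(β=0.9764) via the finite sum:
Half-angle: c=0.883179, s=0.469037. N=√(1·5040·120·6)=1904.940944
The bounds max(0,m−m')=4 and min(l+m,l−m')=5 give 2 terms
  k=4: (−1)^0·1904.9409/(144)·0.8832^4·0.4690^4 = +0.389530
  k=5: (−1)^1·1904.9409/(240)·0.8832^2·0.4690^6 = -0.065919
d^4_{-3,1}(0.9764) = +0.389530 -0.065919 = +0.323611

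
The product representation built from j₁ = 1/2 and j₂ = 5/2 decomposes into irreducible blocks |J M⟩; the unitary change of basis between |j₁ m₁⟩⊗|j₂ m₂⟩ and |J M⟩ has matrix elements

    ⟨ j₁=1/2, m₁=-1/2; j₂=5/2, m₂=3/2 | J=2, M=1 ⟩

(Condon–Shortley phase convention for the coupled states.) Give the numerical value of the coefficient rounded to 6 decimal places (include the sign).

triangle: 1!·0!·4!/6! = 24/720
(j±m)!: 0!·1!·4!·1!·3!·1! = 144
prefactor² = (2J+1)·Δ·N² = 24
  k=1: −1/(1!·0!·0!·3!·0!·1!) = -1/6
Σ = -1/6  ⇒  CG² = 24·(-1/6)² = 2/3
CG = −√(2/3) = -0.816497

−√(2/3) ≈ -0.816497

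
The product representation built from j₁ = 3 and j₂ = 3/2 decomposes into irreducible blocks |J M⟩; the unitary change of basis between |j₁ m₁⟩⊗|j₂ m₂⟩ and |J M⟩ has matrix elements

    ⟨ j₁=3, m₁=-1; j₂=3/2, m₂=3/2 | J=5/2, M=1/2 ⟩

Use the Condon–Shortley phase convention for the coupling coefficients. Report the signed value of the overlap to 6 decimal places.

+√(27/70) ≈ +0.621059

triangle: 2!*4!*1!/8! = 48/40320
(j±m)!: 2!*4!*3!*0!*3!*2! = 3456
prefactor² = (2J+1)*Δ*N² = 864/35
  k=2: +1/(2!*0!*2!*1!*2!*0!) = 1/8
Σ = 1/8  ⇒  CG² = 864/35*(1/8)² = 27/70
CG = +√(27/70) = +0.621059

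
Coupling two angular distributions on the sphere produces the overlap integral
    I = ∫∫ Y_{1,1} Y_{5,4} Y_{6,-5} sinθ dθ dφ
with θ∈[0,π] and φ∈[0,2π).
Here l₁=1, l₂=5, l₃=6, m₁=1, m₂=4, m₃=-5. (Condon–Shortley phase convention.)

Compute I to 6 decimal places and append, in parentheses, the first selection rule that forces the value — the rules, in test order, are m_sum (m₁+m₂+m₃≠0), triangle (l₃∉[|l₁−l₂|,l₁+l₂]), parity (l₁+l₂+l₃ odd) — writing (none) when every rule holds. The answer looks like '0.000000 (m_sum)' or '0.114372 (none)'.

m-sum 0 ✓  L=12 even ✓  4≤6≤6 ✓
Π(2lᵢ+1) = 3×11×13 = 429
triangle coeff Δ(1,5,6) = 1/858
Σ_t [0,0]: t=0:+1/14400 = 1/14400
(3j)²=6/143 [(1 5 6; 0 0 0)], sign=+1
Σ_t [0,0]: t=0:+1/725760 = 1/725760
(3j)²=5/78 [(1 5 6; 1 4 -5)], sign=-1
⇒ 4πI² = 15/13
I = (-1)√(15/13/(4π)) = -0.30301841
No selection rule forces the value: the integral is nonzero (none).

-0.303018 (none)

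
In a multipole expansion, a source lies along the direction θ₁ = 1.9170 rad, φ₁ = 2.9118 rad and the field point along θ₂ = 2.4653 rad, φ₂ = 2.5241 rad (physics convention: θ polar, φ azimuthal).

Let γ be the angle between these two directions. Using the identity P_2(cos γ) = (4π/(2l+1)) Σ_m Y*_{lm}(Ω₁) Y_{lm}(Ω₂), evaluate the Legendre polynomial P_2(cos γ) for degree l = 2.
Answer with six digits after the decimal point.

Term-by-term m-sum for l=2 (normalisation 4π/5 = 2.513274):
  [-2]  conj(Y_{2,-2})(Ω₁) = (0.306331, -0.151613) ; Y_{2,-2}(Ω₂) = (0.049867, 0.142874) ; Δ = (0.036937, 0.036206)
  [-1]  conj(Y_{2,-1})(Ω₁) = (0.240112, -0.056168) ; Y_{2,-1}(Ω₂) = (0.307474, 0.218346) ; Δ = (0.086092, 0.035157)
  [+0]  conj(Y_{2,0})(Ω₁) = (-0.206445, -0.000000) ; Y_{2,0}(Ω₂) = (0.260111, 0.000000) ; Δ = (-0.053699, -0.000000)
  [+1]  conj(Y_{2,1})(Ω₁) = (-0.240112, -0.056168) ; Y_{2,1}(Ω₂) = (-0.307474, 0.218346) ; Δ = (0.086092, -0.035157)
  [+2]  conj(Y_{2,2})(Ω₁) = (0.306331, 0.151613) ; Y_{2,2}(Ω₂) = (0.049867, -0.142874) ; Δ = (0.036937, -0.036206)
Total Σ_m = (0.192361, 0.000000). Multiply by 2.513274: (0.483455, 0.000000). P_2(cos γ) = 0.483455

0.483455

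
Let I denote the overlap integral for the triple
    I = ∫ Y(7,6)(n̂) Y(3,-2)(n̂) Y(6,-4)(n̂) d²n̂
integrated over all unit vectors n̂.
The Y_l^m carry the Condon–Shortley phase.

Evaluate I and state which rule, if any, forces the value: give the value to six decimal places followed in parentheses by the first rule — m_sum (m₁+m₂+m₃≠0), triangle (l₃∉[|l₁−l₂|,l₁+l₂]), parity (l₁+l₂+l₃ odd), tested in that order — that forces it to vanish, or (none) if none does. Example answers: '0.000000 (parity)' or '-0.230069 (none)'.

Checks pass: Σm=0; 16 even; l₃=6∈[4,10].
(2·7+1)(2·3+1)(2·6+1) = 1365
Δ: 4! 10! 2! / 17! → 1/2042040
sum: t=1:−1/207360 t=2:+1/57600 t=3:−1/207360 = 1/129600
3j²(7 3 6; 0 0 0) = Δ·Π!·Σ² = 168/12155  (sign +1)
sum: t=0:+1/8709120 t=1:−1/43545600 = 1/10886400
3j²(7 3 6; 6 -2 -4) = Δ·Π!·Σ² = 8/357  (sign +1)
combine: 4πI² = 1365·168/12155·8/357 = 1344/3179
take √, sign +1: I = 0.18342116
No selection rule forces the value: the integral is nonzero (none).

0.183421 (none)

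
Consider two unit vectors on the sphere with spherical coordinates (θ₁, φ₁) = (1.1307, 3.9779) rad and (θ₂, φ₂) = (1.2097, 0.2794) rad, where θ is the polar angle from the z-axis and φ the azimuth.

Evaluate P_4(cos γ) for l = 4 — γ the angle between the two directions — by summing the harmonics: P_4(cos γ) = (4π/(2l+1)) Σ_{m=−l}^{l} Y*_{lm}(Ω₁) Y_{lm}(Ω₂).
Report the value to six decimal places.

Addition theorem: P_4(cos γ) = (4π/9) Σ_m Y*_{lm}(Ω₁) Y_{lm}(Ω₂), m = −4…4:
  term(m=-4) = (-0.061360, 0.079581)   from Y*(Ω₁)=(-0.290346, -0.059956), Y(Ω₂)=(0.148408, -0.304736)
  term(m=-3) = (0.014262, -0.142254)   from Y*(Ω₁)=(0.318445, -0.233488), Y(Ω₂)=(0.242146, -0.269169)
  term(m=-2) = (-0.001208, -0.002457)   from Y*(Ω₁)=(-0.007528, 0.073679), Y(Ω₂)=(-0.031341, 0.019597)
  term(m=-1) = (-0.089005, -0.055419)   from Y*(Ω₁)=(0.211359, 0.234054), Y(Ω₂)=(-0.319574, 0.091687)
  term(m=+0) = (0.002882, 0.000000)   from Y*(Ω₁)=(-0.136675, -0.000000), Y(Ω₂)=(-0.021085, 0.000000)
  term(m=+1) = (-0.089005, 0.055419)   from Y*(Ω₁)=(-0.211359, 0.234054), Y(Ω₂)=(0.319574, 0.091687)
  term(m=+2) = (-0.001208, 0.002457)   from Y*(Ω₁)=(-0.007528, -0.073679), Y(Ω₂)=(-0.031341, -0.019597)
  term(m=+3) = (0.014262, 0.142254)   from Y*(Ω₁)=(-0.318445, -0.233488), Y(Ω₂)=(-0.242146, -0.269169)
  term(m=+4) = (-0.061360, -0.079581)   from Y*(Ω₁)=(-0.290346, 0.059956), Y(Ω₂)=(0.148408, 0.304736)
Total Σ_m = (-0.271740, 0.000000). Multiply by 1.396263: (-0.379420, 0.000000). P_4(cos γ) = -0.379420

-0.379420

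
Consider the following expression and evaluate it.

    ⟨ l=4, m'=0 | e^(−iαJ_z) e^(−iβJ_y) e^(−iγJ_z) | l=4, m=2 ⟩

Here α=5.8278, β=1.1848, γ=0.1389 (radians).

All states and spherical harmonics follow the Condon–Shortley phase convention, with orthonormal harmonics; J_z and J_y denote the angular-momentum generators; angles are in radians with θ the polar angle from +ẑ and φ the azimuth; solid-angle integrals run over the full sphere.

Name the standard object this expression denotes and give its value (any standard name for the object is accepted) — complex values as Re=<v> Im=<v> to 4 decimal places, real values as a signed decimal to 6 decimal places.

Wigner D-matrix element, Re=-0.0026 Im=0.0007

This is a Wigner D-matrix element — the rotation-matrix element ⟨l m'| R(α,β,γ) |l m⟩ in the angular-momentum basis.
First d^4_{0,2}(β=1.1848), then the phase factors e^{-i(0)α} and e^{-i(2)γ}:
With c≡cos(β/2)=0.829603 and s≡sin(β/2)=0.558354, N=[24·24·720·2]^{1/2}=910.735966
k∈{2,3,4} keeps every argument non-negative
  k=2: (−1)^0·910.7360/(96)·0.8296^6·0.5584^2 = +0.964189
  k=3: (−1)^1·910.7360/(36)·0.8296^4·0.5584^4 = -1.164686
  k=4: (−1)^2·910.7360/(96)·0.8296^2·0.5584^6 = +0.197842
d^4_{0,2}(1.1848) = +0.964189 -1.164686 +0.197842 = -0.002655
D = (+1.000000+0.000000i)·(-0.002655)·(+0.961661-0.274241i) = -0.002554+0.000728i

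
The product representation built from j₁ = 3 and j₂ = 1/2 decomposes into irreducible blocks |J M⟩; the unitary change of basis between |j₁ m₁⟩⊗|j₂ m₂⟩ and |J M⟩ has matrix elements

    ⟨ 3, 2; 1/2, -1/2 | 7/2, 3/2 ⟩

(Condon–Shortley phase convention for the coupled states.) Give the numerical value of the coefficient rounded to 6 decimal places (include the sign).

+0.534522

triangle: 0!*6!*1!/8! = 720/40320
(j±m)!: 5!*1!*0!*1!*5!*2! = 28800
prefactor² = (2J+1)*Δ*N² = 28800/7
  k=0: +1/(0!*0!*1!*0!*5!*1!) = 1/120
Σ = 1/120  ⇒  CG² = 28800/7*(1/120)² = 2/7
CG = +√(2/7) = +0.534522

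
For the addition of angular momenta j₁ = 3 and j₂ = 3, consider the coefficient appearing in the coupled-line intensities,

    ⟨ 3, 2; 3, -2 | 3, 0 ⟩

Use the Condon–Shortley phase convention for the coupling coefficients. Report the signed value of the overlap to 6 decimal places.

+0.408248

triangle: 3!*3!*3!/10! = 216/3628800
(j±m)!: 5!*1!*1!*5!*3!*3! = 518400
prefactor² = (2J+1)*Δ*N² = 216
  k=0: +1/(0!*3!*1!*1!*2!*2!) = 1/24
  k=1: −1/(1!*2!*0!*0!*3!*3!) = -1/72
Σ = 1/36  ⇒  CG² = 216*(1/36)² = 1/6
CG = +√(1/6) = +0.408248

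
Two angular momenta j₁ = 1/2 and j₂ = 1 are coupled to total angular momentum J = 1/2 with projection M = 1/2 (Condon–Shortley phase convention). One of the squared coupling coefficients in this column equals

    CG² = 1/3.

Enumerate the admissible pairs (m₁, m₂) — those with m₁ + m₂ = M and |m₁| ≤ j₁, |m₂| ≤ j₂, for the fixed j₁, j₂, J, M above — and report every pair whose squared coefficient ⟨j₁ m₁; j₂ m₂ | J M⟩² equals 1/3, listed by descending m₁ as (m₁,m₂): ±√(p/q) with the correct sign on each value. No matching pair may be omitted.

(1/2,0): +√(1/3)

Admissible pairs with m₁+m₂ = M = 1/2: (-1/2,1), (1/2,0)
  (m₁,m₂)=(1/2,0): CG² = 1/3, CG = +√(1/3)   ← matches the target
  (m₁,m₂)=(-1/2,1): CG² = 2/3, CG = −√(2/3)
Pairs with CG² = 1/3: (1/2,0): +√(1/3)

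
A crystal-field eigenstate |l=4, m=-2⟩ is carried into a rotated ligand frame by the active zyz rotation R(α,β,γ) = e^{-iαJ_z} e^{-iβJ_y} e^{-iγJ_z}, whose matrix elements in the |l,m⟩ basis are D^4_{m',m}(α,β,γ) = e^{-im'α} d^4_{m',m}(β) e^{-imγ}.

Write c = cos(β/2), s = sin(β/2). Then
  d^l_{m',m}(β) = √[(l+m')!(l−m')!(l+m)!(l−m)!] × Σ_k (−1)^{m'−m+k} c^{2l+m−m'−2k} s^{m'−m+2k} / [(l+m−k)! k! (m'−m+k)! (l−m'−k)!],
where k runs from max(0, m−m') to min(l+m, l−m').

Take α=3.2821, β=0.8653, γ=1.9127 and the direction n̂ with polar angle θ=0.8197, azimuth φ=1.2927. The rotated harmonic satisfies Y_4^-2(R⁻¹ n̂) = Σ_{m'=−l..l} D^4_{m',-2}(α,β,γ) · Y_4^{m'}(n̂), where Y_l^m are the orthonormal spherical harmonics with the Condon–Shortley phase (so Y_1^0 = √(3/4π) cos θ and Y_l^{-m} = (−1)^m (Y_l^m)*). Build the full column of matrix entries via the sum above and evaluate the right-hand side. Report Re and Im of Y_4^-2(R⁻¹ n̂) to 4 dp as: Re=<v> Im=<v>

Need the full column D^4_{m',-2} for m'=−4..4 at α=3.2821, β=0.8653, γ=1.9127.
cos(β/2)=0.907858, sin(β/2)=0.419278
d^4_{-4,-2}: single k=2 term ⇒ +0.520823;  D = -0.166284-0.493565i
d^4_{-3,-2}: k∈[1..2] ⇒ +0.797427 -0.510248 = +0.287180;  D = +0.128898+0.256627i
d^4_{-2,-2}: k∈[0..2] ⇒ +0.461469 -1.181116 +0.314899 = -0.404748;  D = +0.230530+0.332682i
d^4_{-1,-2}: k∈[0..2] ⇒ -0.904198 +0.964278 -0.137113 = -0.077033;  D = -0.052310-0.056549i
d^4_{0,-2}: k∈[0..2] ⇒ +0.933755 -0.531092 +0.042479 = +0.445141;  D = -0.345061-0.281217i
d^4_{1,-2}: k∈[0..2] ⇒ -0.642852 +0.205670 -0.008773 = -0.445955;  D = -0.381741-0.230543i
d^4_{2,-2}: k∈[0..2] ⇒ +0.314899 -0.053732 +0.000955 = +0.262122;  D = -0.241145-0.102749i
d^4_{3,-2}: k∈[0..1] ⇒ -0.108830 +0.007737 = -0.101093;  D = -0.097635-0.026212i
d^4_{4,-2}: single k=0 term ⇒ +0.023693;  D = -0.023518-0.002878i
Y_4^{m'}(θ=0.8197,φ=1.2927) and Σ D·Y over m':
  (-0.1663-0.4936i)·(+0.0559+0.1133i)  (+0.1289+0.2566i)·(-0.2471+0.2241i)  (+0.2305+0.3327i)·(-0.3431-0.2133i)  (-0.0523-0.0565i)·(+0.0168-0.0590i)  (-0.3451-0.2812i)·(-0.3576+0.0000i)  (-0.3817-0.2305i)·(-0.0168-0.0590i)  (-0.2411-0.1027i)·(-0.3431+0.2133i)  (-0.0976-0.0262i)·(+0.2471+0.2241i)  (-0.0235-0.0029i)·(+0.0559-0.1133i)
Y_4^-2(R⁻¹ n̂) = +0.145862-0.157178i

Re=0.1459 Im=-0.1572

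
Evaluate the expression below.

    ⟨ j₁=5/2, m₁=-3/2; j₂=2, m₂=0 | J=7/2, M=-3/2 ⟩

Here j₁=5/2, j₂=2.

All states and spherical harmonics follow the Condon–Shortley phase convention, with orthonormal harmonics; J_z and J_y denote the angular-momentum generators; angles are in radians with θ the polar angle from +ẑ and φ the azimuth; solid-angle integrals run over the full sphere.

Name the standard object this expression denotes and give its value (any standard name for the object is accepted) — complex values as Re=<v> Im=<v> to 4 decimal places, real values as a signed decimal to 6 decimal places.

Clebsch–Gordan coefficient, −√(2/7) ≈ -0.534522

This is a Clebsch–Gordan (vector-coupling) coefficient.
√[8·1!4!3!/9! · 1!4!2!2!2!5!] = √(512/7)
  +(−1)^0/∏(0,1,4,2,0,1)! = 1/48  (running 1/48)
  +(−1)^1/∏(1,0,3,1,1,2)! = -1/12  (running -1/16)
⟨..|..⟩ = √(512/7)·(-1/16) = -0.534522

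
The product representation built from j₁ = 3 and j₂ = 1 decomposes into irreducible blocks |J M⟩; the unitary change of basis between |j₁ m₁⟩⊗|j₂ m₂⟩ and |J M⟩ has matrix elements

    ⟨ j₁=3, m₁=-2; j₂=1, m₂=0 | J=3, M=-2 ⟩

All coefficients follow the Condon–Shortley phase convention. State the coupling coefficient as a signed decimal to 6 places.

−√(1/3) = -0.577350

triangle: 1!×5!×1!/8! = 120/40320
(j±m)!: 1!×5!×1!×1!×1!×5! = 14400
prefactor² = (2J+1)×Δ×N² = 300
  k=0: +1/(0!×1!×5!×1!×0!×0!) = 1/120
  k=1: −1/(1!×0!×4!×0!×1!×1!) = -1/24
Σ = -1/30  ⇒  CG² = 300×(-1/30)² = 1/3
CG = −√(1/3) = -0.577350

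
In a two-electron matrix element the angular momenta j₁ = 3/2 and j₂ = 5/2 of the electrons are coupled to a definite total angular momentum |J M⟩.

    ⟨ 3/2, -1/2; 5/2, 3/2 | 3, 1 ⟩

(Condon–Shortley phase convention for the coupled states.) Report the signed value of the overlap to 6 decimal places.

−√(49/120) ≈ -0.639010

j₁+j₂−J=1  J+j₁−j₂=2  J−j₁+j₂=4  j₁+j₂+J+1=8
(j₁±m₁, j₂±m₂, J±M) = (1,2,4,1,4,2)
P² = 96/5
sum k=0..1:
  [0] +1/48 = 1/48
  [1] −1/6 = -1/6
S = -7/48
C² = P²·S² = 49/120 ; C = -0.639010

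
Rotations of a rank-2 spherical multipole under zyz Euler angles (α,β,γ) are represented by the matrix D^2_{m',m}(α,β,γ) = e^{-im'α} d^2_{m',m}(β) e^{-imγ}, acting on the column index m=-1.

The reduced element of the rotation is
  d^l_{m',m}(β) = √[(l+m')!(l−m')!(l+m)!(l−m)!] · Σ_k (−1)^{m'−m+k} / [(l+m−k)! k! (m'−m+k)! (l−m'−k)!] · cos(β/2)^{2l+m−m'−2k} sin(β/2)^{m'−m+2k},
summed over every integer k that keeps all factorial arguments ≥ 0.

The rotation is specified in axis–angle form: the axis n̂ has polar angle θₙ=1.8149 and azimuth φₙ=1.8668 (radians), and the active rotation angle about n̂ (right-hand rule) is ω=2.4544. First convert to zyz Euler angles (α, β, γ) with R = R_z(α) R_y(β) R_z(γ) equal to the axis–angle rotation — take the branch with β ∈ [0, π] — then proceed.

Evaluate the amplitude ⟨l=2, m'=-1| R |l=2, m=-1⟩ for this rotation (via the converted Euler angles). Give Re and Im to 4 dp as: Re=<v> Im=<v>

Re=-0.1443 Im=0.3586

Axis–angle → zyz. n̂ = (sinθₙcosφₙ, sinθₙsinφₙ, cosθₙ) = (-0.283052, +0.928153, -0.241687), ω = 2.4544.
R = I cosω + sinω [n̂]ₓ + (1−cosω) n̂n̂ᵀ gives
  R = [-0.630977, -0.312485, +0.710085; -0.619122, +0.754380, -0.218170; -0.467499, -0.577290, -0.669463]
β = atan2(√(R₁₃²+R₂₃²), R₃₃) = 2.304282; α = atan2(R₂₃, R₁₃) mod 2π = 5.985095; γ = atan2(R₃₂, −R₃₁) mod 2π = 5.393087
Split into d^2_{-1,-1}(β=2.3043) × two z-phases.
Half-angle: c=0.406532, s=0.913636. N=√(1·6·1·6)=6.000000
k: max(0,(-1)−(-1))=0 … min(2+(-1),2−(-1))=1
  k=0: (−1)^0·6.0000/(6)·0.4065^4·0.9136^0 = +0.027314
  k=1: (−1)^1·6.0000/(2)·0.4065^2·0.9136^2 = -0.413865
d^2_{-1,-1}(2.3043) = +0.027314 -0.413865 = -0.386551
D = (+0.955899-0.293696i)·(-0.386551)·(+0.629336-0.777133i) = -0.144315+0.358601i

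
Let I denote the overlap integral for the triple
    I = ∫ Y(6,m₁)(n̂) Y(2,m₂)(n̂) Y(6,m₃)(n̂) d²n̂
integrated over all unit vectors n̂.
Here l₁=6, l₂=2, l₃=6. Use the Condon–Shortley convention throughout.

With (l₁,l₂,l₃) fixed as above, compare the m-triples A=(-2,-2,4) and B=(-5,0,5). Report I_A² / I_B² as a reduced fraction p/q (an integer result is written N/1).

l's match ⇒ only the (l;m) 3-j factors differ between A and B.
A: triangle coeff Δ(6,2,6) = 1/90090; Σ_t [0,0]: t=0:+1/322560 = 1/322560; (3j)²=18/1001 [(6 2 6; -2 -2 4)], sign=+1
B: triangle coeff Δ(6,2,6) = 1/90090; Σ_t [1,2]: t=1:−1/3628800 t=2:+1/1451520 = 1/2419200; (3j)²=11/910 [(6 2 6; -5 0 5)], sign=-1
I_A²/I_B² = (18/1001)/(11/910) = 180/121

180/121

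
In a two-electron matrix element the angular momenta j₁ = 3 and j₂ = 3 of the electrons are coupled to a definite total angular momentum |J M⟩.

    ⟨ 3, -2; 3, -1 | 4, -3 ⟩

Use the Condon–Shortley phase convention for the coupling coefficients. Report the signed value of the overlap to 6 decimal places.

−√(1/11) ≈ -0.301511

√[9·2!4!4!/11! · 1!5!2!4!1!7!] = √(82944/11)
  +(−1)^1/∏(1,1,4,1,0,3)! = -1/144  (running -1/144)
  +(−1)^2/∏(2,0,3,0,1,4)! = 1/288  (running -1/288)
⟨..|..⟩ = √(82944/11)·(-1/288) = -0.301511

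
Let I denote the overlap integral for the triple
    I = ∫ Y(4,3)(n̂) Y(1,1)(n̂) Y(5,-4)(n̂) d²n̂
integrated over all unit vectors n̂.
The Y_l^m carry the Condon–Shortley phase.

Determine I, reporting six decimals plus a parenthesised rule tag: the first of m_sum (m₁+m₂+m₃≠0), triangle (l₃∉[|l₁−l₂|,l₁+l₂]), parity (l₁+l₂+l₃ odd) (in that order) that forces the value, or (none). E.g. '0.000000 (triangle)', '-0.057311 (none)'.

0.294638 (none)

Rules hold: Σm=0, L=10 even, 3≤5≤5.
N = 9·3·11 = 297
Δ = 0!·8!·2!/11! = 1/495
Racah Σ t=0..0: t=0:+1/576 = 1/576
⇒ 3j(4 1 5; 0 0 0)² = 5/99, sgn -1
Racah Σ t=0..0: t=0:+1/10080 = 1/10080
⇒ 3j(4 1 5; 3 1 -4)² = 4/55, sgn -1
4πI² = N·(3j₀)²·(3jₘ)² = 12/11
I = +1·√(1.09091/4π) = 0.29463840
No selection rule forces the value: the integral is nonzero (none).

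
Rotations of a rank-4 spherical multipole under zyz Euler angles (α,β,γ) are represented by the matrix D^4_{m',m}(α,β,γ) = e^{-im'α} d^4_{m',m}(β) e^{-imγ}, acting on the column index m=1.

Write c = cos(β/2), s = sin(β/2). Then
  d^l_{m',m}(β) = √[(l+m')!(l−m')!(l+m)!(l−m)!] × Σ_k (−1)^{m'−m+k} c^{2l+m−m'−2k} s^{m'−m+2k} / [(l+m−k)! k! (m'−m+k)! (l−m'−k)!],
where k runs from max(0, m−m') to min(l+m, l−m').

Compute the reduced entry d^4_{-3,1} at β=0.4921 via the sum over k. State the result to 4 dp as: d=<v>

d=0.0396

d^4_{-3,1}(β=0.4921) via the finite sum:
c=cos(0.492100/2)=0.969882, s=sin(0.492100/2)=0.243575; N=√[1·5040·120·6]=1904.940944
Admissible k: 4..5 (factorial args all ≥0)
  k=4: (−1)^0·1904.9409/(144)·0.9699^4·0.2436^4 = +0.041203
  k=5: (−1)^1·1904.9409/(240)·0.9699^2·0.2436^6 = -0.001559
d^4_{-3,1}(0.4921) = +0.041203 -0.001559 = +0.039643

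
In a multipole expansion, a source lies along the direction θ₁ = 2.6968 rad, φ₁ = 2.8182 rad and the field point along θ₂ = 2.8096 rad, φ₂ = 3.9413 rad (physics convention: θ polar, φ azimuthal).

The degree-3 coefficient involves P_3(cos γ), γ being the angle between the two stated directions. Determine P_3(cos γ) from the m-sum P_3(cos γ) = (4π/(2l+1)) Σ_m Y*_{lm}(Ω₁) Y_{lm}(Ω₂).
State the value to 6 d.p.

Summing Y*_{l m}(θ₁,φ₁)·Y_{l m}(θ₂,φ₂) over m ∈ [−3, 3]; prefactor 4π/(2·3+1) = 1.795196:
  term(m=-3) = -0.00047 + 0.00011j   from Y*(Ω₁)=-0.01878 + 0.02742j, Y(Ω₂)=0.01064 + 0.00977j
  term(m=-2) = -0.01096 - 0.01368j   from Y*(Ω₁)=-0.13630 + 0.10292j, Y(Ω₂)=0.00294 + 0.10259j
  term(m=-1) = 0.06762 - 0.14081j   from Y*(Ω₁)=-0.40534 + 0.13585j, Y(Ω₂)=-0.25464 + 0.26204j
  term(m=+0) = 0.18754 + 0.00000j   from Y*(Ω₁)=-0.36191 + 0.00000j, Y(Ω₂)=-0.51821 + 0.00000j
  term(m=+1) = 0.06762 + 0.14081j   from Y*(Ω₁)=0.40534 + 0.13585j, Y(Ω₂)=0.25464 + 0.26204j
  term(m=+2) = -0.01096 + 0.01368j   from Y*(Ω₁)=-0.13630 - 0.10292j, Y(Ω₂)=0.00294 - 0.10259j
  term(m=+3) = -0.00047 - 0.00011j   from Y*(Ω₁)=0.01878 + 0.02742j, Y(Ω₂)=-0.01064 + 0.00977j
Σ over m = 0.29993 + 0.00000j; ×(4π/7) → 0.53843 + 0.00000j. Real part: 0.538428

0.538428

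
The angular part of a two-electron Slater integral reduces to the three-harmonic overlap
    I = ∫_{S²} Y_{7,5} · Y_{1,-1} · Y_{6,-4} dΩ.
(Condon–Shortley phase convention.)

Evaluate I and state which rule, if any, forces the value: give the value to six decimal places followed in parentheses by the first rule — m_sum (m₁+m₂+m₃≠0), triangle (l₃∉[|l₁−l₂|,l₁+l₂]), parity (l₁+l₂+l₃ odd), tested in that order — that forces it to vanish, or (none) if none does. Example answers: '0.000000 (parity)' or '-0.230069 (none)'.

Rules hold: Σm=0, L=14 even, 6≤6≤8.
N = 15·3·13 = 585
Δ = 2!·12!·0!/15! = 1/1365
Racah Σ t=1..1: t=1:−1/518400 = -1/518400
⇒ 3j(7 1 6; 0 0 0)² = 7/195, sgn -1
Racah Σ t=0..0: t=0:+1/14515200 = 1/14515200
⇒ 3j(7 1 6; 5 -1 -4)² = 22/455, sgn +1
4πI² = N·(3j₀)²·(3jₘ)² = 66/65
I = -1·√(1.01538/4π) = -0.28425647
No selection rule forces the value: the integral is nonzero (none).

-0.284256 (none)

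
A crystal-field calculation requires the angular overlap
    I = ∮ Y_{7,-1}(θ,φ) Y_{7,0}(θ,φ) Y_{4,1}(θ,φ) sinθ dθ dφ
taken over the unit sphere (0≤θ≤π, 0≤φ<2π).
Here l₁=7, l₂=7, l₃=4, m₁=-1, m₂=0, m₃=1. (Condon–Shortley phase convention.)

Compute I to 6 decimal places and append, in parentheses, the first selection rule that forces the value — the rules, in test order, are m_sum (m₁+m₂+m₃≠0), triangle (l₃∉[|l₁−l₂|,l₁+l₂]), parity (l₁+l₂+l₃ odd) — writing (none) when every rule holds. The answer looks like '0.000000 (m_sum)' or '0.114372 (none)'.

Rules hold: Σm=0, L=18 even, 0≤4≤14.
N = 15·15·9 = 2025
Δ = 10!·4!·4!/19! = 1/58198140
Racah Σ t=3..7: t=3:−1/17418240 t=4:+1/622080 t=5:−1/230400 t=6:+1/622080 t=7:−1/17418240 = -1/806400
⇒ 3j(7 7 4; 0 0 0)² = 2268/230945, sgn -1
Racah Σ t=4..7: t=4:+1/2488320 t=5:−1/345600 t=6:+1/414720 t=7:−1/4354560 = -1/3225600
⇒ 3j(7 7 4; -1 0 1)² = 81/92378, sgn +1
4πI² = N·(3j₀)²·(3jₘ)² = 37200870/2133423721
I = -1·√(0.0174372/4π) = -0.03725058
No selection rule forces the value: the integral is nonzero (none).

-0.037251 (none)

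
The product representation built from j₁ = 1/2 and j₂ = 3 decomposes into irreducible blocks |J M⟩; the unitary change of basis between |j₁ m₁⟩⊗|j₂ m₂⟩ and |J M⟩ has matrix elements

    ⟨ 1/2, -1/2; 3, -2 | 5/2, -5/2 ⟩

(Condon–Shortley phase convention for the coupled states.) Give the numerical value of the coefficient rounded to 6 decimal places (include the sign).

-0.377964  (= −√(1/7))

j₁+j₂−J=1  J+j₁−j₂=0  J−j₁+j₂=5  j₁+j₂+J+1=7
(j₁±m₁, j₂±m₂, J±M) = (0,1,1,5,0,5)
P² = 14400/7
sum k=1..1:
  [1] −1/120 = -1/120
S = -1/120
C² = P²·S² = 1/7 ; C = -0.377964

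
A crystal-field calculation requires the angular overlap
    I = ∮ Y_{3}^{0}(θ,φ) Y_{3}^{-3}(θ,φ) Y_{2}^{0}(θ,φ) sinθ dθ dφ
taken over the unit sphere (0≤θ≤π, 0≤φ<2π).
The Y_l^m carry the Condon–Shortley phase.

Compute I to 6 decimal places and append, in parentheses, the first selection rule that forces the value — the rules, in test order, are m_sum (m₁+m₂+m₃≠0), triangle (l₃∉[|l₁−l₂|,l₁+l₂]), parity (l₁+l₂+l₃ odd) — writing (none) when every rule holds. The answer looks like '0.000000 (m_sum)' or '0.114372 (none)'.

0.000000 (m_sum)

0 − 3 + 0 = -3 ≠ 0: azimuthal integral kills it; I = 0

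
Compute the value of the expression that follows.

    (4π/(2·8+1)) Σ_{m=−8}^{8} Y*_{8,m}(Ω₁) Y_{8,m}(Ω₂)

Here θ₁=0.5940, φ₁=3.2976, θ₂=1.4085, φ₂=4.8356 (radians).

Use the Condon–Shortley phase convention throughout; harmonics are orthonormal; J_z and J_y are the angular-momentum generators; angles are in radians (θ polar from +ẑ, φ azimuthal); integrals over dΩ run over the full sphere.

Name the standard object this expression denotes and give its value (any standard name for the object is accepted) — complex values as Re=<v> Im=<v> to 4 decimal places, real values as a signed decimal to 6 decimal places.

This sum is the spherical-harmonic addition theorem: it equals the Legendre polynomial P_l(cos γ) of the angle γ between the two directions.
Summing Y*_{l m}(θ₁,φ₁)·Y_{l m}(θ₂,φ₂) over m ∈ [−8, 8]; prefactor 4π/(2·8+1) = 0.739198:
  m=-8: (0.001574, 0.004706) × (0.256080, -0.386540) = (0.002222, 0.000597)  (running Σ = (0.002222, 0.000597))
  m=-7: (-0.013539, -0.026086) × (-0.230631, -0.197561) = (-0.002031, 0.008691)  (running Σ = (0.000191, 0.009288))
  m=-6: (0.063811, 0.086650) × (0.156307, -0.142512) = (0.022323, 0.004450)  (running Σ = (0.022514, 0.013738))
  m=-5: (-0.192079, -0.190030) × (-0.185356, -0.261813) = (-0.014149, 0.085512)  (running Σ = (0.008364, 0.099250))
  m=-4: (0.371754, 0.267667) × (0.103305, -0.055480) = (0.053254, 0.007027)  (running Σ = (0.061619, 0.106277))
  m=-3: (-0.400709, -0.202551) × (-0.115053, -0.296955) = (-0.014046, 0.142297)  (running Σ = (0.047573, 0.248573))
  m=-2: (0.051609, 0.016646) × (0.071078, -0.017879) = (0.003966, 0.000261)  (running Σ = (0.051539, 0.248834))
  m=-1: (0.392760, 0.061775) × (-0.038709, -0.312581) = (0.004106, -0.125161)  (running Σ = (0.055645, 0.123673))
  m=0: (-0.192227, -0.000000) × (0.060112, 0.000000) = (-0.011555, -0.000000)  (running Σ = (0.044090, 0.123673))
  m=1: (-0.392760, 0.061775) × (0.038709, -0.312581) = (0.004106, 0.125161)  (running Σ = (0.048196, 0.248834))
  m=2: (0.051609, -0.016646) × (0.071078, 0.017879) = (0.003966, -0.000261)  (running Σ = (0.052162, 0.248573))
  m=3: (0.400709, -0.202551) × (0.115053, -0.296955) = (-0.014046, -0.142297)  (running Σ = (0.038116, 0.106277))
  m=4: (0.371754, -0.267667) × (0.103305, 0.055480) = (0.053254, -0.007027)  (running Σ = (0.091371, 0.099250))
  m=5: (0.192079, -0.190030) × (0.185356, -0.261813) = (-0.014149, -0.085512)  (running Σ = (0.077221, 0.013738))
  m=6: (0.063811, -0.086650) × (0.156307, 0.142512) = (0.022323, -0.004450)  (running Σ = (0.099544, 0.009288))
  m=7: (0.013539, -0.026086) × (0.230631, -0.197561) = (-0.002031, -0.008691)  (running Σ = (0.097513, 0.000597))
  m=8: (0.001574, -0.004706) × (0.256080, 0.386540) = (0.002222, -0.000597)  (running Σ = (0.099735, 0.000000))
Accumulated sum (0.099735, 0.000000); after 4π/(2l+1) scaling, (0.073724, 0.000000) ⇒ P_8 = 0.073724

Legendre polynomial (addition theorem), +0.073724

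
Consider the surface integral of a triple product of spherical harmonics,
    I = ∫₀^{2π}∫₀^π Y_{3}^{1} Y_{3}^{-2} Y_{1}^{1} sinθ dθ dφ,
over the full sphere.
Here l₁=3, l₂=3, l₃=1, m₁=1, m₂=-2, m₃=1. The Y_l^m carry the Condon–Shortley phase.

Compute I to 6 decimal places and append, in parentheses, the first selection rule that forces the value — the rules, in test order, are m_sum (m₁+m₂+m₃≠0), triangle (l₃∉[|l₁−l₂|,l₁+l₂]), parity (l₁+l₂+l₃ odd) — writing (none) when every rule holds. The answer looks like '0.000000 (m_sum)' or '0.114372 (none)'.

0.000000 (parity)

Σlᵢ=7 odd — θ-integrand is odd under cosθ→−cosθ; I=0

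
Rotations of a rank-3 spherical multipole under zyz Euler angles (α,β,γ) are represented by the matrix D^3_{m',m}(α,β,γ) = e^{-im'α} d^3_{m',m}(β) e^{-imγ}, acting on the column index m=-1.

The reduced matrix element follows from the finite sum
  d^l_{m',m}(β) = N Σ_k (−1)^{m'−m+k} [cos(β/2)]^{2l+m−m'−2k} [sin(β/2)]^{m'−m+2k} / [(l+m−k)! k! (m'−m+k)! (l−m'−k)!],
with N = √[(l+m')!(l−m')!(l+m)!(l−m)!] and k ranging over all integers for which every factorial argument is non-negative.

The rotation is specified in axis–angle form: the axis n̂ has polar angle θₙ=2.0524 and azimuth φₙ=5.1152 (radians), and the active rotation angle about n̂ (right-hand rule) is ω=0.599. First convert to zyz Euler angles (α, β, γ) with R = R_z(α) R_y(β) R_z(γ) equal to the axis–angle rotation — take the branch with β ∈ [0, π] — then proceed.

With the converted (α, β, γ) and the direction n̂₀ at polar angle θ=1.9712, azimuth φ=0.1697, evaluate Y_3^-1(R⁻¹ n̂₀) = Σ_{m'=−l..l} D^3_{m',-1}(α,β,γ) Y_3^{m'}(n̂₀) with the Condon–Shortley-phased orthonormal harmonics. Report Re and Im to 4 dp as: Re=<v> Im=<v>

Axis–angle → zyz. n̂ = (sinθₙcosφₙ, sinθₙsinφₙ, cosθₙ) = (+0.347417, -0.815320, -0.463201), ω = 0.5990.
R = I cosω + sinω [n̂]ₓ + (1−cosω) n̂n̂ᵀ gives
  R = [+0.846913, +0.211846, -0.487708; -0.310475, +0.941632, -0.130129; +0.431674, +0.261629, +0.863254]
β = atan2(√(R₁₃²+R₂₃²), R₃₃) = 0.529115; α = atan2(R₂₃, R₁₃) mod 2π = 3.402336; γ = atan2(R₃₂, −R₃₁) mod 2π = 2.596714
Need the full column D^3_{m',-1} for m'=−3..3 at α=3.4023, β=0.5291, γ=2.5967.
cos(β/2)=0.965208, sin(β/2)=0.261482
d^3_{-3,-1}: single k=2 term ⇒ +0.229834;  D = +0.223391+0.054041i
d^3_{-2,-1}: k∈[1..2] ⇒ +0.692704 -0.101676 = +0.591027;  D = -0.590866+0.013824i
d^3_{-1,-1}: k∈[0..2] ⇒ +0.808586 -0.474743 +0.026131 = +0.359974;  D = +0.345541-0.100911i
d^3_{0,-1}: k∈[0..2] ⇒ -0.758819 +0.167071 -0.004087 = -0.595835;  D = +0.509552-0.308830i
d^3_{1,-1}: k∈[0..2] ⇒ +0.356058 -0.034842 +0.000320 = +0.321535;  D = +0.222716-0.231911i
d^3_{2,-1}: k∈[0..1] ⇒ -0.101676 +0.003731 = -0.097945;  D = +0.047338-0.085746i
d^3_{3,-1}: single k=0 term ⇒ +0.016868;  D = +0.004070-0.016369i
Y_3^{m'}(θ=1.9712,φ=0.1697) and Σ D·Y over m':
  (+0.2234+0.0540i)·(+0.2845-0.1588i)  (-0.5909+0.0138i)·(-0.3186+0.1125i)  (+0.3455-0.1009i)·(-0.0705+0.0121i)  (+0.5096-0.3088i)·(+0.3259+0.0000i)  (+0.2227-0.2319i)·(+0.0705+0.0121i)  (+0.0473-0.0857i)·(-0.3186-0.1125i)  (+0.0041-0.0164i)·(-0.2845-0.1588i)
Y_3^-1(R⁻¹ n̂) = +0.391746-0.167971i

Re=0.3917 Im=-0.1680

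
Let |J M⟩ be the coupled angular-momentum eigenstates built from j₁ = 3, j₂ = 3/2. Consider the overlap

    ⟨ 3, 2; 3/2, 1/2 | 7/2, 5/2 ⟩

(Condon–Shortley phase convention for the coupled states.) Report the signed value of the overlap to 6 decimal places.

+0.377964  (= +√(1/7))

j₁+j₂−J=1  J+j₁−j₂=5  J−j₁+j₂=2  j₁+j₂+J+1=9
(j₁±m₁, j₂±m₂, J±M) = (5,1,2,1,6,1)
P² = 6400/7
sum k=0..1:
  [0] +1/48 = 1/48
  [1] −1/120 = -1/120
S = 1/80
C² = P²·S² = 1/7 ; C = +0.377964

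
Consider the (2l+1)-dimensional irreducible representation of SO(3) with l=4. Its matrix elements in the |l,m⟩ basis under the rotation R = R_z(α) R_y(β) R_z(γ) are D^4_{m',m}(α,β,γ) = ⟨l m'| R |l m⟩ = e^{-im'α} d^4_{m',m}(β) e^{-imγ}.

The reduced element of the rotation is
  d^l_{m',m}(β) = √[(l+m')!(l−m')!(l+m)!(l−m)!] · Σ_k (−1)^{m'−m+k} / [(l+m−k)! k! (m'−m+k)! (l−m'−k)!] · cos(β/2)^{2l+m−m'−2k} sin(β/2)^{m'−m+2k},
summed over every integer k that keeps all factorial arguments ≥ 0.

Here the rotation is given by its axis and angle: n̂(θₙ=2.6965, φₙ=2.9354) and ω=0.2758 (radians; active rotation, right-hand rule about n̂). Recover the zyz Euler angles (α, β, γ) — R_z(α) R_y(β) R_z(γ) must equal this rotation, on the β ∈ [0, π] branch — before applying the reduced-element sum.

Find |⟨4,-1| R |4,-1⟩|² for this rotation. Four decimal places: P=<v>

P=0.8732

Axis–angle → zyz. n̂ = (sinθₙcosφₙ, sinθₙsinφₙ, cosθₙ) = (-0.421422, +0.088147, -0.902571), ω = 0.2758.
R = I cosω + sinω [n̂]ₓ + (1−cosω) n̂n̂ᵀ gives
  R = [+0.968919, +0.244381, +0.038379; -0.247189, +0.962501, +0.111753; -0.009629, -0.117767, +0.992995]
β = atan2(√(R₁₃²+R₂₃²), R₃₃) = 0.118437; α = atan2(R₂₃, R₁₃) mod 2π = 1.239993; γ = atan2(R₃₂, −R₃₁) mod 2π = 4.793971
D^4_{-1,-1}(1.2400,0.1184,4.7940) = e^{-i·-1·1.2400}·d^4_{-1,-1}(0.1184)·e^{-i·-1·4.7940}. Compute d first:
Half-angle: c=0.998247, s=0.059184. N=√(6·120·6·120)=720.000000
k: max(0,(-1)−(-1))=0 … min(4+(-1),4−(-1))=3
  k=0: (−1)^0·720.0000/(720)·0.9982^8·0.0592^0 = +0.986063
  k=1: (−1)^1·720.0000/(48)·0.9982^6·0.0592^2 = -0.051990
  k=2: (−1)^2·720.0000/(24)·0.9982^4·0.0592^4 = +0.000365
  k=3: (−1)^3·720.0000/(72)·0.9982^2·0.0592^6 = -0.000000
d^4_{-1,-1}(0.1184) = +0.986063 -0.051990 +0.000365 -0.000000 = +0.934437
|D^4_{-1,-1}|² = |d^4_{-1,-1}(β)|² = (+0.934437)² = 0.873173 (the z-rotation phases have unit modulus)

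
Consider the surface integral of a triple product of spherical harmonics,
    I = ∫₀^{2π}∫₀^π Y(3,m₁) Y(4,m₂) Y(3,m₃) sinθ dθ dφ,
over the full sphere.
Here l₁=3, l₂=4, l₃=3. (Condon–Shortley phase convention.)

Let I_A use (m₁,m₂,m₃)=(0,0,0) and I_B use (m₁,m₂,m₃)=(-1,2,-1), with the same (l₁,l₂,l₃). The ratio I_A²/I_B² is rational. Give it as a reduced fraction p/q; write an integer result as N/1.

Shared (l₁,l₂,l₃)=(3,4,3): N and (l;000)² cancel in I_A²/I_B².
A: Δ = 4!·2!·4!/11! = 1/34650; Racah Σ t=1..3: t=1:−1/72 t=2:+1/16 t=3:−1/72 = 5/144; ⇒ 3j(3 4 3; 0 0 0)² = 2/77, sgn -1
B: Δ = 4!·2!·4!/11! = 1/34650; Racah Σ t=2..4: t=2:+1/192 t=3:−1/36 t=4:+1/192 = -5/288; ⇒ 3j(3 4 3; -1 2 -1)² = 20/693, sgn -1
I_A²/I_B² = (2/77)/(20/693) = 9/10

9/10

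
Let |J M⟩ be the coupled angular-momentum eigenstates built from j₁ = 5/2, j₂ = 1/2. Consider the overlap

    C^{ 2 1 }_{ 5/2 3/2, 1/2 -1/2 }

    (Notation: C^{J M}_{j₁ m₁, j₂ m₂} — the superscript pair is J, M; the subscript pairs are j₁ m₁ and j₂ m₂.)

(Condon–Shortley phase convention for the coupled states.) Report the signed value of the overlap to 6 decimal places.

+0.816497

√[5·1!4!0!/6! · 4!1!0!1!3!1!] = √(24)
  +(−1)^0/∏(0,1,1,0,3,0)! = 1/6  (running 1/6)
⟨..|..⟩ = √(24)·(1/6) = +0.816497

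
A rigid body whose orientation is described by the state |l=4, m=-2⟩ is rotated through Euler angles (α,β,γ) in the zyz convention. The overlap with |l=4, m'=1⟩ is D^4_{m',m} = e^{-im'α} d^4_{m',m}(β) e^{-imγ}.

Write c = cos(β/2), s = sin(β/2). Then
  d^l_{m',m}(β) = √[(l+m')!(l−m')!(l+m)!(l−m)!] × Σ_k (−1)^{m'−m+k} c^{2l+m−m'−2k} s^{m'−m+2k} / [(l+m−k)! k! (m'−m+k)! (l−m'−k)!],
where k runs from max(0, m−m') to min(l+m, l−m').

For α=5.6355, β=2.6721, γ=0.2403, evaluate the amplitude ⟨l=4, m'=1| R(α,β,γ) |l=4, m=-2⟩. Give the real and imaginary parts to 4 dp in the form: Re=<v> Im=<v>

Split into d^4_{1,-2}(β=2.6721) × two z-phases.
c=cos(2.672100/2)=0.232596, s=sin(2.672100/2)=0.972573; N=√[120·6·2·720]=1018.233765
k: max(0,(-2)−(1))=0 … min(4+(-2),4−(1))=2
  k=0: (−1)^3·1018.2338/(72)·0.2326^5·0.9726^3 = -0.008857
  k=1: (−1)^4·1018.2338/(48)·0.2326^3·0.9726^5 = +0.232288
  k=2: (−1)^5·1018.2338/(240)·0.2326^1·0.9726^7 = -0.812261
d^4_{1,-2}(2.6721) = -0.008857 +0.232288 -0.812261 = -0.588830
Phases: e^{-i·(1)·5.6355}=+0.797482+0.603342i, e^{-i·(-2)·0.2403}=+0.886718+0.462311i ⇒ D=-0.252143-0.532114i

Re=-0.2521 Im=-0.5321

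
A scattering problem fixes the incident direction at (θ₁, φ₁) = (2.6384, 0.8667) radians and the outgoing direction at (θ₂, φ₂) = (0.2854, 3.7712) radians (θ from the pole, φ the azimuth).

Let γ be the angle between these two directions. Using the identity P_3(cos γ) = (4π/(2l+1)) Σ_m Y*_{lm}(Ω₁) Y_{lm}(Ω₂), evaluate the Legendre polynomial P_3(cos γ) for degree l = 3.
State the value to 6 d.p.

Summing Y*_{l m}(θ₁,φ₁)·Y_{l m}(θ₂,φ₂) over m ∈ [−3, 3]; prefactor 4π/(2·3+1) = 1.795196:
  term(m=-3) = (-0.000330, -0.000284)   from Y*(Ω₁)=(-0.040093, 0.024114), Y(Ω₂)=(0.002911, 0.008844)
  term(m=-2) = (-0.014398, -0.007390)   from Y*(Ω₁)=(0.033704, -0.205449), Y(Ω₂)=(0.023830, -0.073989)
  term(m=-1) = (-0.140932, -0.034054)   from Y*(Ω₁)=(0.286243, 0.337028), Y(Ω₂)=(-0.265022, 0.193072)
  term(m=+0) = (-0.157187, -0.000000)   from Y*(Ω₁)=(-0.273729, -0.000000), Y(Ω₂)=(0.574245, 0.000000)
  term(m=+1) = (-0.140932, 0.034054)   from Y*(Ω₁)=(-0.286243, 0.337028), Y(Ω₂)=(0.265022, 0.193072)
  term(m=+2) = (-0.014398, 0.007390)   from Y*(Ω₁)=(0.033704, 0.205449), Y(Ω₂)=(0.023830, 0.073989)
  term(m=+3) = (-0.000330, 0.000284)   from Y*(Ω₁)=(0.040093, 0.024114), Y(Ω₂)=(-0.002911, 0.008844)
Accumulated sum (-0.468506, 0.000000); after 4π/(2l+1) scaling, (-0.841060, 0.000000) ⇒ P_3 = -0.841060

-0.841060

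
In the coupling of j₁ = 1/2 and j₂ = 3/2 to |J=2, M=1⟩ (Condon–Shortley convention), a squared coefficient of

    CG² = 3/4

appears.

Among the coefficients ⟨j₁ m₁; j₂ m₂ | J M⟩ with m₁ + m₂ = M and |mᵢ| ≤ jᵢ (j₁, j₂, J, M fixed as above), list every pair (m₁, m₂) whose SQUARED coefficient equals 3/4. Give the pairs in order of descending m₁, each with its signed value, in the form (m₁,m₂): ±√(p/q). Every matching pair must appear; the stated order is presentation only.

Admissible pairs with m₁+m₂ = M = 1: (-1/2,3/2), (1/2,1/2)
  (m₁,m₂)=(1/2,1/2): CG² = 3/4, CG = +√(3/4)   ← matches the target
  (m₁,m₂)=(-1/2,3/2): CG² = 1/4, CG = +√(1/4)
Pairs with CG² = 3/4: (1/2,1/2): +√(3/4)

(1/2,1/2): +√(3/4)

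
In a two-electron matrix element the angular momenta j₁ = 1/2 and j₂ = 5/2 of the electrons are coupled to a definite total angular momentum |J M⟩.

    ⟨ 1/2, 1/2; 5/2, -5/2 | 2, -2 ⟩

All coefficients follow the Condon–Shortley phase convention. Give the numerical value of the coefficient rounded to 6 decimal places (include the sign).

+0.912871  (= +√(5/6))

triangle: 1!×0!×4!/6! = 24/720
(j±m)!: 1!×0!×0!×5!×0!×4! = 2880
prefactor² = (2J+1)×Δ×N² = 480
  k=0: +1/(0!×1!×0!×0!×0!×4!) = 1/24
Σ = 1/24  ⇒  CG² = 480×(1/24)² = 5/6
CG = +√(5/6) = +0.912871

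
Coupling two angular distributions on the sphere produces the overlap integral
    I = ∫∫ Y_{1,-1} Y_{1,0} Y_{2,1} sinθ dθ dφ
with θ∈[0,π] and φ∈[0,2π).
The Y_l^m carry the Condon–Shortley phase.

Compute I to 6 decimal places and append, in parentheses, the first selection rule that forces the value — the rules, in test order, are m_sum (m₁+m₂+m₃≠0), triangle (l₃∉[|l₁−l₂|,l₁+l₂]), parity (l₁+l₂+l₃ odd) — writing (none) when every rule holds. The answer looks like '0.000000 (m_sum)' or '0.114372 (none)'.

-0.218510 (none)

Rules hold: Σm=0, L=4 even, 0≤2≤2.
N = 3·3·5 = 45
Δ = 0!·2!·2!/5! = 1/30
Racah Σ t=0..0: t=0:+1/1 = 1/1
⇒ 3j(1 1 2; 0 0 0)² = 2/15, sgn +1
Racah Σ t=0..0: t=0:+1/2 = 1/2
⇒ 3j(1 1 2; -1 0 1)² = 1/10, sgn -1
4πI² = N·(3j₀)²·(3jₘ)² = 3/5
I = -1·√(0.6/4π) = -0.21850969
No selection rule forces the value: the integral is nonzero (none).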